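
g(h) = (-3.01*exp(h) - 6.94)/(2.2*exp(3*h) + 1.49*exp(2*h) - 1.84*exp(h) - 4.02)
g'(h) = (-3.01*exp(h) - 6.94)*(-6.6*exp(3*h) - 2.98*exp(2*h) + 1.84*exp(h))/(2.2*exp(3*h) + 1.49*exp(2*h) - 1.84*exp(h) - 4.02)^2 - 3.01*exp(h)/(2.2*exp(3*h) + 1.49*exp(2*h) - 1.84*exp(h) - 4.02)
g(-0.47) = 2.18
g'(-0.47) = 1.34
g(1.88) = -0.04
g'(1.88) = 0.09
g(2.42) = -0.01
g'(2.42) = 0.03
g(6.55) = -0.00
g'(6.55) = 0.00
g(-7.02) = 1.73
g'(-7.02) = -0.00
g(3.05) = -0.00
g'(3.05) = 0.01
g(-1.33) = 1.77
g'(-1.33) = 0.12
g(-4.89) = 1.73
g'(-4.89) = -0.00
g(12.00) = 0.00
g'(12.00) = 0.00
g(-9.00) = 1.73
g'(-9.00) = 0.00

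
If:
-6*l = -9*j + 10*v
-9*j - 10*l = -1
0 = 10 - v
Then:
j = 503/72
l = -99/16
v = 10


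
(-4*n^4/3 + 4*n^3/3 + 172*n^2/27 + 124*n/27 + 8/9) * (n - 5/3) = -4*n^5/3 + 32*n^4/9 + 112*n^3/27 - 488*n^2/81 - 548*n/81 - 40/27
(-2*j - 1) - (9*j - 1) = -11*j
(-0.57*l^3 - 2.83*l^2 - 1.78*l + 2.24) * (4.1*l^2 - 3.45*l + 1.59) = -2.337*l^5 - 9.6365*l^4 + 1.5592*l^3 + 10.8253*l^2 - 10.5582*l + 3.5616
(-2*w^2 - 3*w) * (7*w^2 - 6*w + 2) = -14*w^4 - 9*w^3 + 14*w^2 - 6*w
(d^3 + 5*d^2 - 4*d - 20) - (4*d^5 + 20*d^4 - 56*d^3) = -4*d^5 - 20*d^4 + 57*d^3 + 5*d^2 - 4*d - 20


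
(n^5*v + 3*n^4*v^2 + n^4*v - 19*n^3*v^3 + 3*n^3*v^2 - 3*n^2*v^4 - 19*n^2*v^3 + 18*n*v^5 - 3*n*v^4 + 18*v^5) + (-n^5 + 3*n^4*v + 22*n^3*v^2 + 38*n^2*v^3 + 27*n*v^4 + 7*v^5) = n^5*v - n^5 + 3*n^4*v^2 + 4*n^4*v - 19*n^3*v^3 + 25*n^3*v^2 - 3*n^2*v^4 + 19*n^2*v^3 + 18*n*v^5 + 24*n*v^4 + 25*v^5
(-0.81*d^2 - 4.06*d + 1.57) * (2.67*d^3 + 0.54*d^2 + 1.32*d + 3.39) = -2.1627*d^5 - 11.2776*d^4 + 0.9303*d^3 - 7.2573*d^2 - 11.691*d + 5.3223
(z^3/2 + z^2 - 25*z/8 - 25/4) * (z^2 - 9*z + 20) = z^5/2 - 7*z^4/2 - 17*z^3/8 + 335*z^2/8 - 25*z/4 - 125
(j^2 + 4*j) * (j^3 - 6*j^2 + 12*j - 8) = j^5 - 2*j^4 - 12*j^3 + 40*j^2 - 32*j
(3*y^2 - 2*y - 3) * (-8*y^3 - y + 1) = -24*y^5 + 16*y^4 + 21*y^3 + 5*y^2 + y - 3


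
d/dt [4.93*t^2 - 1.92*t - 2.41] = 9.86*t - 1.92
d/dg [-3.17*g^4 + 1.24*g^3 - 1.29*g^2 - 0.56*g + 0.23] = -12.68*g^3 + 3.72*g^2 - 2.58*g - 0.56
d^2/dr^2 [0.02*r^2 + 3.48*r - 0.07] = 0.0400000000000000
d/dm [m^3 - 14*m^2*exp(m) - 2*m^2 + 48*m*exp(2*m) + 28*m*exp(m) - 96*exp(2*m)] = -14*m^2*exp(m) + 3*m^2 + 96*m*exp(2*m) - 4*m - 144*exp(2*m) + 28*exp(m)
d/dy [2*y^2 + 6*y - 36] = 4*y + 6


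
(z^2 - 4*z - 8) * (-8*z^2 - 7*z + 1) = -8*z^4 + 25*z^3 + 93*z^2 + 52*z - 8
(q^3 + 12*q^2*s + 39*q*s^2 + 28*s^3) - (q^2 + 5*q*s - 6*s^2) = q^3 + 12*q^2*s - q^2 + 39*q*s^2 - 5*q*s + 28*s^3 + 6*s^2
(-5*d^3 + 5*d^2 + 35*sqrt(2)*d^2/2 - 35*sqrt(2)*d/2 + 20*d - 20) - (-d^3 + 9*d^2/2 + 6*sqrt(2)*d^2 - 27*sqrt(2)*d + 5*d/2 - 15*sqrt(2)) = -4*d^3 + d^2/2 + 23*sqrt(2)*d^2/2 + 19*sqrt(2)*d/2 + 35*d/2 - 20 + 15*sqrt(2)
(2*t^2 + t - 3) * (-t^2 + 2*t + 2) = -2*t^4 + 3*t^3 + 9*t^2 - 4*t - 6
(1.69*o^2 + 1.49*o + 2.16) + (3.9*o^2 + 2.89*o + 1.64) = 5.59*o^2 + 4.38*o + 3.8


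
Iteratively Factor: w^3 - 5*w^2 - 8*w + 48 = (w - 4)*(w^2 - w - 12) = (w - 4)*(w + 3)*(w - 4)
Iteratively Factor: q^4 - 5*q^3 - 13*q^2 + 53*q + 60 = (q + 1)*(q^3 - 6*q^2 - 7*q + 60) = (q - 5)*(q + 1)*(q^2 - q - 12) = (q - 5)*(q + 1)*(q + 3)*(q - 4)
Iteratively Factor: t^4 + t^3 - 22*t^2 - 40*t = (t + 4)*(t^3 - 3*t^2 - 10*t) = (t - 5)*(t + 4)*(t^2 + 2*t) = t*(t - 5)*(t + 4)*(t + 2)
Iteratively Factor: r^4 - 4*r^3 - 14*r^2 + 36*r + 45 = (r - 5)*(r^3 + r^2 - 9*r - 9) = (r - 5)*(r + 1)*(r^2 - 9) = (r - 5)*(r - 3)*(r + 1)*(r + 3)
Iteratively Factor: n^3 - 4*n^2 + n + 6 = (n + 1)*(n^2 - 5*n + 6) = (n - 2)*(n + 1)*(n - 3)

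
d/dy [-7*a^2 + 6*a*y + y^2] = 6*a + 2*y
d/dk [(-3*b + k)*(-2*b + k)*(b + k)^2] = 7*b^3 - 6*b^2*k - 9*b*k^2 + 4*k^3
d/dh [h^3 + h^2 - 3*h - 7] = 3*h^2 + 2*h - 3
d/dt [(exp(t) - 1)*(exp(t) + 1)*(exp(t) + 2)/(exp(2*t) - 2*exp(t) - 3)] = (exp(2*t) - 6*exp(t) - 1)*exp(t)/(exp(2*t) - 6*exp(t) + 9)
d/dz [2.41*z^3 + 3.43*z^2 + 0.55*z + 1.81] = 7.23*z^2 + 6.86*z + 0.55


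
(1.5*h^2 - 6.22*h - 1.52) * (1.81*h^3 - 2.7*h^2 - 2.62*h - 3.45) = 2.715*h^5 - 15.3082*h^4 + 10.1128*h^3 + 15.2254*h^2 + 25.4414*h + 5.244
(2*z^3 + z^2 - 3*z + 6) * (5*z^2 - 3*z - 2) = 10*z^5 - z^4 - 22*z^3 + 37*z^2 - 12*z - 12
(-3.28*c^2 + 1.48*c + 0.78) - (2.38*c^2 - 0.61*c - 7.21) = -5.66*c^2 + 2.09*c + 7.99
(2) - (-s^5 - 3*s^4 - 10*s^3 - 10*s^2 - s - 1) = s^5 + 3*s^4 + 10*s^3 + 10*s^2 + s + 3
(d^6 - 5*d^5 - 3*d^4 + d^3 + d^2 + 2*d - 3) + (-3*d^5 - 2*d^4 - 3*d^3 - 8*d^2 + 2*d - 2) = d^6 - 8*d^5 - 5*d^4 - 2*d^3 - 7*d^2 + 4*d - 5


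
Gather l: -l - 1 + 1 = -l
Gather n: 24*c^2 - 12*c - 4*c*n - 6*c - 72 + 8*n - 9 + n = 24*c^2 - 18*c + n*(9 - 4*c) - 81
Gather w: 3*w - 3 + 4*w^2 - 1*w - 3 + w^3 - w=w^3 + 4*w^2 + w - 6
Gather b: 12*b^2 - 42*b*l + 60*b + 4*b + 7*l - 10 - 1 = 12*b^2 + b*(64 - 42*l) + 7*l - 11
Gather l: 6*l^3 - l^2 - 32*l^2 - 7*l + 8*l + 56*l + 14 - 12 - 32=6*l^3 - 33*l^2 + 57*l - 30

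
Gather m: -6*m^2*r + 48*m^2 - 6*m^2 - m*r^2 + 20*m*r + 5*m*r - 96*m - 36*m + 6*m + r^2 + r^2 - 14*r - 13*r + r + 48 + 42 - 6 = m^2*(42 - 6*r) + m*(-r^2 + 25*r - 126) + 2*r^2 - 26*r + 84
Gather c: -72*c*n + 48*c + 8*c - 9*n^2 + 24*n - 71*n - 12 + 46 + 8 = c*(56 - 72*n) - 9*n^2 - 47*n + 42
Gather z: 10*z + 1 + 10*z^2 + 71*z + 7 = 10*z^2 + 81*z + 8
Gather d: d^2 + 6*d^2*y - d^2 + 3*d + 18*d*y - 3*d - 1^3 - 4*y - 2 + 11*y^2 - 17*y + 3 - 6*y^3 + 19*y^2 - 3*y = 6*d^2*y + 18*d*y - 6*y^3 + 30*y^2 - 24*y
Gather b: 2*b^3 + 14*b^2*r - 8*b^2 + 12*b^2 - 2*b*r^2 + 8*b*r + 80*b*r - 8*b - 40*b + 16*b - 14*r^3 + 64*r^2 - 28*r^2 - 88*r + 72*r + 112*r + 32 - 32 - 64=2*b^3 + b^2*(14*r + 4) + b*(-2*r^2 + 88*r - 32) - 14*r^3 + 36*r^2 + 96*r - 64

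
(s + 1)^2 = s^2 + 2*s + 1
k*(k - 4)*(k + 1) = k^3 - 3*k^2 - 4*k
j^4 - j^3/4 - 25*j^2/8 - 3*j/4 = j*(j - 2)*(j + 1/4)*(j + 3/2)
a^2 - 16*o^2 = (a - 4*o)*(a + 4*o)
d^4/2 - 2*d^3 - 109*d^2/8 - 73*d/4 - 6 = (d/2 + 1)*(d - 8)*(d + 1/2)*(d + 3/2)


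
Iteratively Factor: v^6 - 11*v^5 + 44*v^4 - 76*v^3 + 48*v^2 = (v - 3)*(v^5 - 8*v^4 + 20*v^3 - 16*v^2) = (v - 4)*(v - 3)*(v^4 - 4*v^3 + 4*v^2) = v*(v - 4)*(v - 3)*(v^3 - 4*v^2 + 4*v) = v^2*(v - 4)*(v - 3)*(v^2 - 4*v + 4) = v^2*(v - 4)*(v - 3)*(v - 2)*(v - 2)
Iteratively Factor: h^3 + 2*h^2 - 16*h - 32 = (h + 4)*(h^2 - 2*h - 8) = (h + 2)*(h + 4)*(h - 4)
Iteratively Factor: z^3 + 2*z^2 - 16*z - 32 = (z - 4)*(z^2 + 6*z + 8) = (z - 4)*(z + 2)*(z + 4)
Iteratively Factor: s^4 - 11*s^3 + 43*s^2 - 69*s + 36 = (s - 4)*(s^3 - 7*s^2 + 15*s - 9) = (s - 4)*(s - 3)*(s^2 - 4*s + 3) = (s - 4)*(s - 3)*(s - 1)*(s - 3)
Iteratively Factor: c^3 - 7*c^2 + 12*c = (c - 3)*(c^2 - 4*c) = c*(c - 3)*(c - 4)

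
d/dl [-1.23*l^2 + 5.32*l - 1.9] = 5.32 - 2.46*l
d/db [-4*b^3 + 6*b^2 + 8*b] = -12*b^2 + 12*b + 8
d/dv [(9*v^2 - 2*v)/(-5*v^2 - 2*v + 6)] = 4*(-7*v^2 + 27*v - 3)/(25*v^4 + 20*v^3 - 56*v^2 - 24*v + 36)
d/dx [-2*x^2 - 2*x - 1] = -4*x - 2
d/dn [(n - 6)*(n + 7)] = 2*n + 1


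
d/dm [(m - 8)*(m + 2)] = 2*m - 6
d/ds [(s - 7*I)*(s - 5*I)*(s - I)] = 3*s^2 - 26*I*s - 47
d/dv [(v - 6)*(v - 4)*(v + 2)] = 3*v^2 - 16*v + 4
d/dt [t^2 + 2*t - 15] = 2*t + 2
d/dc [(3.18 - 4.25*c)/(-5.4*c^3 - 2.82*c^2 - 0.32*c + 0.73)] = (-45.9*c^3 + 39.531*c^2 + 17.9352*c - 2.0849)/(29.16*c^6 + 30.456*c^5 + 11.4084*c^4 - 6.0792*c^3 - 4.0148*c^2 - 0.4672*c + 0.5329)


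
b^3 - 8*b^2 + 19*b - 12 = (b - 4)*(b - 3)*(b - 1)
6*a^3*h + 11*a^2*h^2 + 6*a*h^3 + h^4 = h*(a + h)*(2*a + h)*(3*a + h)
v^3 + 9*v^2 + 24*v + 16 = (v + 1)*(v + 4)^2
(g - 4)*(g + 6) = g^2 + 2*g - 24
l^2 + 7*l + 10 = (l + 2)*(l + 5)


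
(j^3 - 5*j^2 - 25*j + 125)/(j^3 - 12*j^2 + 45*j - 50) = (j + 5)/(j - 2)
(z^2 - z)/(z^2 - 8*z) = (z - 1)/(z - 8)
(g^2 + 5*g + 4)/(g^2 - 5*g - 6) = (g + 4)/(g - 6)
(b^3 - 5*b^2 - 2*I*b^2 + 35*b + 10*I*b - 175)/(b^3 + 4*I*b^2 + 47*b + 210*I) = (b - 5)/(b + 6*I)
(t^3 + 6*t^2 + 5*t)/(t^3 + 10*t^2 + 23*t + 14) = t*(t + 5)/(t^2 + 9*t + 14)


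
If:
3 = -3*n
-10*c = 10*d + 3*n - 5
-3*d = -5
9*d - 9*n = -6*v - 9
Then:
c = -13/15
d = 5/3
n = -1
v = -11/2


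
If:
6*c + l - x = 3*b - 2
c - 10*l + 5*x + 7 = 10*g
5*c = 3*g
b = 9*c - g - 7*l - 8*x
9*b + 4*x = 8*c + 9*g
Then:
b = 14579/6109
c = 6957/6109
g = 11595/6109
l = -3023/6109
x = 7200/6109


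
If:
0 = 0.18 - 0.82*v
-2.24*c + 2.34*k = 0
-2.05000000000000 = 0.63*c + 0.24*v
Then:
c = -3.34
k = -3.19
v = 0.22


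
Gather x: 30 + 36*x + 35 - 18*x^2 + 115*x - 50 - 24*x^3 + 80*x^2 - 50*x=-24*x^3 + 62*x^2 + 101*x + 15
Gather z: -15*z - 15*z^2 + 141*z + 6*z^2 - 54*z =-9*z^2 + 72*z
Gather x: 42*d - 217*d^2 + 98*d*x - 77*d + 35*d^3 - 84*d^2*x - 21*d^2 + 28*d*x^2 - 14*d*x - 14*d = 35*d^3 - 238*d^2 + 28*d*x^2 - 49*d + x*(-84*d^2 + 84*d)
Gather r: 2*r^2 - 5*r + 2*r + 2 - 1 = 2*r^2 - 3*r + 1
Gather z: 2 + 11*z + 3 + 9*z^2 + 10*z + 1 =9*z^2 + 21*z + 6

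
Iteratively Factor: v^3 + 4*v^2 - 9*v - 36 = (v + 4)*(v^2 - 9) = (v - 3)*(v + 4)*(v + 3)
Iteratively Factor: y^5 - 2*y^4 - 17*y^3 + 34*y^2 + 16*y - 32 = (y - 2)*(y^4 - 17*y^2 + 16) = (y - 2)*(y + 1)*(y^3 - y^2 - 16*y + 16) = (y - 2)*(y + 1)*(y + 4)*(y^2 - 5*y + 4) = (y - 2)*(y - 1)*(y + 1)*(y + 4)*(y - 4)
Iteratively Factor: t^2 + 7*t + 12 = (t + 4)*(t + 3)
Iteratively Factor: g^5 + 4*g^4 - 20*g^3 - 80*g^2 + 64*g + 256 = (g - 4)*(g^4 + 8*g^3 + 12*g^2 - 32*g - 64) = (g - 4)*(g + 4)*(g^3 + 4*g^2 - 4*g - 16) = (g - 4)*(g + 4)^2*(g^2 - 4) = (g - 4)*(g + 2)*(g + 4)^2*(g - 2)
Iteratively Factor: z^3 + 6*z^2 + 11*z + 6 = (z + 2)*(z^2 + 4*z + 3) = (z + 2)*(z + 3)*(z + 1)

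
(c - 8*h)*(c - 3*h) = c^2 - 11*c*h + 24*h^2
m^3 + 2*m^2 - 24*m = m*(m - 4)*(m + 6)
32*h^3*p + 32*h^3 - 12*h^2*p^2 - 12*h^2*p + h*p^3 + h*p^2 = (-8*h + p)*(-4*h + p)*(h*p + h)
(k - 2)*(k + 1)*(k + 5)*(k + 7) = k^4 + 11*k^3 + 21*k^2 - 59*k - 70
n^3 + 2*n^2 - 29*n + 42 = (n - 3)*(n - 2)*(n + 7)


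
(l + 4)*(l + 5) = l^2 + 9*l + 20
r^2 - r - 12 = (r - 4)*(r + 3)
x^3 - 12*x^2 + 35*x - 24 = (x - 8)*(x - 3)*(x - 1)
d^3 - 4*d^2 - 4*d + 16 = (d - 4)*(d - 2)*(d + 2)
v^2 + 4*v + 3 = (v + 1)*(v + 3)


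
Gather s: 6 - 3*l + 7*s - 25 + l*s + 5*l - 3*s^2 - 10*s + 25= 2*l - 3*s^2 + s*(l - 3) + 6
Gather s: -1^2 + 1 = 0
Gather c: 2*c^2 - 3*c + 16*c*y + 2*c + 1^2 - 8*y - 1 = 2*c^2 + c*(16*y - 1) - 8*y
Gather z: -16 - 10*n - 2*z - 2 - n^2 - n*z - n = -n^2 - 11*n + z*(-n - 2) - 18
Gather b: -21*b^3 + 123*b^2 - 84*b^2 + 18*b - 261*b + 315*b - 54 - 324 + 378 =-21*b^3 + 39*b^2 + 72*b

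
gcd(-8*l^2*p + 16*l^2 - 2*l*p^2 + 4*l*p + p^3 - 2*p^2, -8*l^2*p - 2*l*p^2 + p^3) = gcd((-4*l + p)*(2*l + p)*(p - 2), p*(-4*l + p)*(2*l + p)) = -8*l^2 - 2*l*p + p^2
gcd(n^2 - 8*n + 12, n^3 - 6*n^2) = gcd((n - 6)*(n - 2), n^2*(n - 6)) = n - 6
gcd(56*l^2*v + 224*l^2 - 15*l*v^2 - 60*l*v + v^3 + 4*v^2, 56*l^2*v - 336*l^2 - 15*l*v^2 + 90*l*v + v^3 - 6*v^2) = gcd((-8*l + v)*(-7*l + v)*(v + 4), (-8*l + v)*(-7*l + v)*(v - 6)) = 56*l^2 - 15*l*v + v^2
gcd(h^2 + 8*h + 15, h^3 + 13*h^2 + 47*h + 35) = h + 5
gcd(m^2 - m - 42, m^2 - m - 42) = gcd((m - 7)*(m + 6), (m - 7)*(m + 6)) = m^2 - m - 42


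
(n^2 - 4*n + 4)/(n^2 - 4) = (n - 2)/(n + 2)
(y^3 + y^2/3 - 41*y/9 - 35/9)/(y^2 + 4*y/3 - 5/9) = (3*y^2 - 4*y - 7)/(3*y - 1)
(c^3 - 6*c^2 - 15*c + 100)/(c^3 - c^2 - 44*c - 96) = (c^2 - 10*c + 25)/(c^2 - 5*c - 24)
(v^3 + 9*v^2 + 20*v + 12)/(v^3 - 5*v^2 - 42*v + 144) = (v^2 + 3*v + 2)/(v^2 - 11*v + 24)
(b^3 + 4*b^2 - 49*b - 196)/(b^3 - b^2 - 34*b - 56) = (b + 7)/(b + 2)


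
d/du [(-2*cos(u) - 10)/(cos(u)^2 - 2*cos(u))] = 2*(-sin(u) + 10*sin(u)/cos(u)^2 - 10*tan(u))/(cos(u) - 2)^2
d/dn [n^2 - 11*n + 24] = 2*n - 11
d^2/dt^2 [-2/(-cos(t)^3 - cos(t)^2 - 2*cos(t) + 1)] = 2*((11*cos(t) + 8*cos(2*t) + 9*cos(3*t))*(cos(t)^3 + cos(t)^2 + 2*cos(t) - 1)/4 + 2*(3*cos(t)^2 + 2*cos(t) + 2)^2*sin(t)^2)/(cos(t)^3 + cos(t)^2 + 2*cos(t) - 1)^3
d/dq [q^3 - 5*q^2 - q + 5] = 3*q^2 - 10*q - 1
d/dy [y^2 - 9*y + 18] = 2*y - 9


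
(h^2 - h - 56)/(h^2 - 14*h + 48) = (h + 7)/(h - 6)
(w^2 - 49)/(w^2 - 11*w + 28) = (w + 7)/(w - 4)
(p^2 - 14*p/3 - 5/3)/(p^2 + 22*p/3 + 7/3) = (p - 5)/(p + 7)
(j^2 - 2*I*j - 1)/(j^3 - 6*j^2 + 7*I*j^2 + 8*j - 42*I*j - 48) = (j - I)/(j^2 + j*(-6 + 8*I) - 48*I)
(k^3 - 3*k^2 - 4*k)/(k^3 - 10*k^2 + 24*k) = (k + 1)/(k - 6)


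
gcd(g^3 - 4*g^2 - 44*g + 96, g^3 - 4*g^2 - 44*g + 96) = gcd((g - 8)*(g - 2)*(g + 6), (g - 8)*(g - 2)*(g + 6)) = g^3 - 4*g^2 - 44*g + 96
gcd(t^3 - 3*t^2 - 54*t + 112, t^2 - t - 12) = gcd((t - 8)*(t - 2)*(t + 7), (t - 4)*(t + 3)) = 1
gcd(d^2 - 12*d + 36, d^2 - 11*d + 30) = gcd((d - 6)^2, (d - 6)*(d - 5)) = d - 6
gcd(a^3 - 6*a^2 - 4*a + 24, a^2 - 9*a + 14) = a - 2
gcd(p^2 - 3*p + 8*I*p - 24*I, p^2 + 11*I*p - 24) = p + 8*I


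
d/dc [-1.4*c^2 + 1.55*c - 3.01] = 1.55 - 2.8*c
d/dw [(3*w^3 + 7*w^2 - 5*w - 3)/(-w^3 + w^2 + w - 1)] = 2*(5*w^3 + 3*w^2 - 4)/(w^5 - w^4 - 2*w^3 + 2*w^2 + w - 1)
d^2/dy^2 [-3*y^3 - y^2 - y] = -18*y - 2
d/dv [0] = 0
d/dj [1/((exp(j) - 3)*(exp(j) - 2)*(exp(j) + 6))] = (-(exp(j) - 3)*(exp(j) - 2) - (exp(j) - 3)*(exp(j) + 6) - (exp(j) - 2)*(exp(j) + 6))*exp(j)/((exp(j) - 3)^2*(exp(j) - 2)^2*(exp(j) + 6)^2)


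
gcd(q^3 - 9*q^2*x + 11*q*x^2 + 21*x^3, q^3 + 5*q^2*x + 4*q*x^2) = q + x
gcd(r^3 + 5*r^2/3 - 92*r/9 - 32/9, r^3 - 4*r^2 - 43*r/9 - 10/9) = r + 1/3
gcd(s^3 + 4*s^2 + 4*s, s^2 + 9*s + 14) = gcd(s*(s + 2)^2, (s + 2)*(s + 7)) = s + 2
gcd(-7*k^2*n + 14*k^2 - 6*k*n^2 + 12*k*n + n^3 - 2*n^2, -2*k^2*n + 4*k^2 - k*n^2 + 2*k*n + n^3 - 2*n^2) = k*n - 2*k + n^2 - 2*n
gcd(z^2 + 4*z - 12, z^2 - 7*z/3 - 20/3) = 1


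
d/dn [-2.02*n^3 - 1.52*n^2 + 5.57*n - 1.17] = -6.06*n^2 - 3.04*n + 5.57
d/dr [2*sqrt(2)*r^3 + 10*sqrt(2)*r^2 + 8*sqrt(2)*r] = sqrt(2)*(6*r^2 + 20*r + 8)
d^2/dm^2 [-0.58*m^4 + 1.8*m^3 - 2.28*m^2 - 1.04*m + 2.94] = -6.96*m^2 + 10.8*m - 4.56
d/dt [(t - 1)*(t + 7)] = 2*t + 6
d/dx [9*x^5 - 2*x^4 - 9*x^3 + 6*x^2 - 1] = x*(45*x^3 - 8*x^2 - 27*x + 12)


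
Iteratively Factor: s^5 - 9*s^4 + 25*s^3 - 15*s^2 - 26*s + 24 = (s - 3)*(s^4 - 6*s^3 + 7*s^2 + 6*s - 8) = (s - 3)*(s - 1)*(s^3 - 5*s^2 + 2*s + 8) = (s - 3)*(s - 2)*(s - 1)*(s^2 - 3*s - 4) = (s - 3)*(s - 2)*(s - 1)*(s + 1)*(s - 4)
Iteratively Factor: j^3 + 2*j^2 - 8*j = (j - 2)*(j^2 + 4*j) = (j - 2)*(j + 4)*(j)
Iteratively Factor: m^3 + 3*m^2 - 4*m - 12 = (m + 2)*(m^2 + m - 6) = (m + 2)*(m + 3)*(m - 2)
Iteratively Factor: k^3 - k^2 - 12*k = (k)*(k^2 - k - 12) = k*(k - 4)*(k + 3)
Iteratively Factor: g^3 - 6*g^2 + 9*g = (g - 3)*(g^2 - 3*g) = (g - 3)^2*(g)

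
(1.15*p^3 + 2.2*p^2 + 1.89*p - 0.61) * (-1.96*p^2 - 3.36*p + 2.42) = -2.254*p^5 - 8.176*p^4 - 8.3134*p^3 + 0.1692*p^2 + 6.6234*p - 1.4762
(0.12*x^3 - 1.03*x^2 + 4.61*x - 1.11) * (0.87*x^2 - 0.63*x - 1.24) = 0.1044*x^5 - 0.9717*x^4 + 4.5108*x^3 - 2.5928*x^2 - 5.0171*x + 1.3764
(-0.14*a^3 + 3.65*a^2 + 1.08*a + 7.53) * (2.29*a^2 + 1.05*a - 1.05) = -0.3206*a^5 + 8.2115*a^4 + 6.4527*a^3 + 14.5452*a^2 + 6.7725*a - 7.9065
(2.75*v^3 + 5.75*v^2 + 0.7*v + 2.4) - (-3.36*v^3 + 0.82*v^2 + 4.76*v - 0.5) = 6.11*v^3 + 4.93*v^2 - 4.06*v + 2.9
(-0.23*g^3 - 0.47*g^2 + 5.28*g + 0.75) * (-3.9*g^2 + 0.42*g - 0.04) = 0.897*g^5 + 1.7364*g^4 - 20.7802*g^3 - 0.6886*g^2 + 0.1038*g - 0.03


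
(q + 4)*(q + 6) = q^2 + 10*q + 24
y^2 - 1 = (y - 1)*(y + 1)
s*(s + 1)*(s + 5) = s^3 + 6*s^2 + 5*s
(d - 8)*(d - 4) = d^2 - 12*d + 32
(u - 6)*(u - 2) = u^2 - 8*u + 12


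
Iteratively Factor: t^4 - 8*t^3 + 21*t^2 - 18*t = (t)*(t^3 - 8*t^2 + 21*t - 18) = t*(t - 2)*(t^2 - 6*t + 9) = t*(t - 3)*(t - 2)*(t - 3)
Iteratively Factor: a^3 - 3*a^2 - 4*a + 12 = (a - 2)*(a^2 - a - 6) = (a - 2)*(a + 2)*(a - 3)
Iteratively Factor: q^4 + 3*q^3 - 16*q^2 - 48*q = (q - 4)*(q^3 + 7*q^2 + 12*q) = (q - 4)*(q + 3)*(q^2 + 4*q) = (q - 4)*(q + 3)*(q + 4)*(q)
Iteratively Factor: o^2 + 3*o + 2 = (o + 1)*(o + 2)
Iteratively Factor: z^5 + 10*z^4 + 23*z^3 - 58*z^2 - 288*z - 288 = (z + 4)*(z^4 + 6*z^3 - z^2 - 54*z - 72) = (z + 2)*(z + 4)*(z^3 + 4*z^2 - 9*z - 36) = (z + 2)*(z + 3)*(z + 4)*(z^2 + z - 12) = (z - 3)*(z + 2)*(z + 3)*(z + 4)*(z + 4)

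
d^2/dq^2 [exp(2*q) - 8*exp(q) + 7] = 4*(exp(q) - 2)*exp(q)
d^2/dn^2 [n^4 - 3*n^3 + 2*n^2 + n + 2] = 12*n^2 - 18*n + 4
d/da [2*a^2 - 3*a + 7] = 4*a - 3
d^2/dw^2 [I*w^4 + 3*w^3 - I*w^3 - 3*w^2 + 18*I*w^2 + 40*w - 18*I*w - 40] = 12*I*w^2 + 6*w*(3 - I) - 6 + 36*I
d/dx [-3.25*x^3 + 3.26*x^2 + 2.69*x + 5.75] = -9.75*x^2 + 6.52*x + 2.69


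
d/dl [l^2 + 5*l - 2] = 2*l + 5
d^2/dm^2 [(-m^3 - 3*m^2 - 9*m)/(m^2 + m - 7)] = 28*(-m^3 - 3*m^2 - 24*m - 15)/(m^6 + 3*m^5 - 18*m^4 - 41*m^3 + 126*m^2 + 147*m - 343)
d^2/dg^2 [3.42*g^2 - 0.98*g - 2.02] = 6.84000000000000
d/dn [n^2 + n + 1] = 2*n + 1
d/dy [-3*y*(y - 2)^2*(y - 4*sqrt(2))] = 3*(y - 2)*(-y*(y - 2) - 2*y*(y - 4*sqrt(2)) + (-y + 4*sqrt(2))*(y - 2))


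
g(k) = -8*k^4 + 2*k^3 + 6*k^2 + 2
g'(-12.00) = 56016.00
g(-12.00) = -168478.00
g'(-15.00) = 109170.00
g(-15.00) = -410398.00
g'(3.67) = -1456.93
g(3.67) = -1269.62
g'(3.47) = -1223.14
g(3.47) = -1002.06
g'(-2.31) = 398.74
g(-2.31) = -218.43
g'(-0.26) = -2.15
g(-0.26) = 2.33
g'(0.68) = 0.87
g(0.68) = 3.69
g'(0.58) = 2.73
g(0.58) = 3.50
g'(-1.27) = 59.99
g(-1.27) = -13.23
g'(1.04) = -17.03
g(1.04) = 1.38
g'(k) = -32*k^3 + 6*k^2 + 12*k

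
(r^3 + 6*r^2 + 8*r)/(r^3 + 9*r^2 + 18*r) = (r^2 + 6*r + 8)/(r^2 + 9*r + 18)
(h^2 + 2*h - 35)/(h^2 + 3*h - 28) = (h - 5)/(h - 4)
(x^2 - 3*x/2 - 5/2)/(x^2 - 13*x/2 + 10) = (x + 1)/(x - 4)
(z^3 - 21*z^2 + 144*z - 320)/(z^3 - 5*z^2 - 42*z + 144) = (z^2 - 13*z + 40)/(z^2 + 3*z - 18)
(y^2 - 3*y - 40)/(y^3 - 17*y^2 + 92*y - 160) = (y + 5)/(y^2 - 9*y + 20)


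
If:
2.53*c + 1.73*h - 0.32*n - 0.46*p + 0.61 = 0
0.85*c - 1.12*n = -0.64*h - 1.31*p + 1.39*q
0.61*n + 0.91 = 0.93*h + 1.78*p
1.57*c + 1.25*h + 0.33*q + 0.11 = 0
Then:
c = 0.781773528437531*q - 0.471649749193654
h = 0.504392084987229 - 1.24590755171754*q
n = 0.367180004644213 - 0.998598044481505*q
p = 0.308735514586289*q + 0.373536608873509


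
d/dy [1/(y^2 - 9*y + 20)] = (9 - 2*y)/(y^2 - 9*y + 20)^2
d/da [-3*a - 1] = -3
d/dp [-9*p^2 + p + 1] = 1 - 18*p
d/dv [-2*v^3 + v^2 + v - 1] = -6*v^2 + 2*v + 1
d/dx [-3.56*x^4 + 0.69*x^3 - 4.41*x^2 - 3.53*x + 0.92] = -14.24*x^3 + 2.07*x^2 - 8.82*x - 3.53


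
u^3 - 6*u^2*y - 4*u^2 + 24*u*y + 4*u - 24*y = (u - 2)^2*(u - 6*y)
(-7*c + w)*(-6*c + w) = 42*c^2 - 13*c*w + w^2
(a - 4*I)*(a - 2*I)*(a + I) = a^3 - 5*I*a^2 - 2*a - 8*I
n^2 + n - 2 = (n - 1)*(n + 2)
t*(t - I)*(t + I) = t^3 + t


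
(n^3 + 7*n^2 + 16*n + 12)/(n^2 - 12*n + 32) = (n^3 + 7*n^2 + 16*n + 12)/(n^2 - 12*n + 32)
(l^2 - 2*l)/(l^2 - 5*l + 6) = l/(l - 3)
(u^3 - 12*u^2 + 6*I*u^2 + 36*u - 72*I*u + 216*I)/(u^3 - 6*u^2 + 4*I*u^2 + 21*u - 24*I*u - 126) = (u^2 + 6*u*(-1 + I) - 36*I)/(u^2 + 4*I*u + 21)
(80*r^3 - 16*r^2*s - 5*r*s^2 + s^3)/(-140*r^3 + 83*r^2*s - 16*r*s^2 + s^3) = (-4*r - s)/(7*r - s)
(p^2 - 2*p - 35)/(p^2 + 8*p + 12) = (p^2 - 2*p - 35)/(p^2 + 8*p + 12)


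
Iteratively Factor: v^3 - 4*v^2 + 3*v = (v)*(v^2 - 4*v + 3) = v*(v - 1)*(v - 3)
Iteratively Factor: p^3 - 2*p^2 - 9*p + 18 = (p - 2)*(p^2 - 9) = (p - 2)*(p + 3)*(p - 3)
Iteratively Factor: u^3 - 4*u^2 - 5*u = (u - 5)*(u^2 + u) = u*(u - 5)*(u + 1)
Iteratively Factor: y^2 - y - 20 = (y + 4)*(y - 5)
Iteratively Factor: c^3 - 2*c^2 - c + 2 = (c + 1)*(c^2 - 3*c + 2) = (c - 1)*(c + 1)*(c - 2)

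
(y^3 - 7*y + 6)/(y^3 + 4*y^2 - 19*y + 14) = (y + 3)/(y + 7)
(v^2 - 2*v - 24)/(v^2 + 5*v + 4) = (v - 6)/(v + 1)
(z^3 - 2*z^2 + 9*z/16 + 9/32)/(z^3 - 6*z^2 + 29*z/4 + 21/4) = (32*z^3 - 64*z^2 + 18*z + 9)/(8*(4*z^3 - 24*z^2 + 29*z + 21))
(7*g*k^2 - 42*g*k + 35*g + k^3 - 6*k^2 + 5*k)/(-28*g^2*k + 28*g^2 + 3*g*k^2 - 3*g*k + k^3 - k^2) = (5 - k)/(4*g - k)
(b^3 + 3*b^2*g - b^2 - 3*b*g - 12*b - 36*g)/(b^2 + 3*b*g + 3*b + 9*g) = b - 4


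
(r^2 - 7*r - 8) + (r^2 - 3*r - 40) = 2*r^2 - 10*r - 48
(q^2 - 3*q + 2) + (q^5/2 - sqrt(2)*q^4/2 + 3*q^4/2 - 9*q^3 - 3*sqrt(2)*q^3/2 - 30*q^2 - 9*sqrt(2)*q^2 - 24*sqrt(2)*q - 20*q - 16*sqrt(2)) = q^5/2 - sqrt(2)*q^4/2 + 3*q^4/2 - 9*q^3 - 3*sqrt(2)*q^3/2 - 29*q^2 - 9*sqrt(2)*q^2 - 24*sqrt(2)*q - 23*q - 16*sqrt(2) + 2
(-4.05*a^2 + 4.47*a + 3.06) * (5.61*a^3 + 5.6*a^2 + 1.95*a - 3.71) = -22.7205*a^5 + 2.3967*a^4 + 34.3011*a^3 + 40.878*a^2 - 10.6167*a - 11.3526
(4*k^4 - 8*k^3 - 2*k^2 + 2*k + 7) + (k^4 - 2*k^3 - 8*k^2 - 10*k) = 5*k^4 - 10*k^3 - 10*k^2 - 8*k + 7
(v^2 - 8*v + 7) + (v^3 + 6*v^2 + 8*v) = v^3 + 7*v^2 + 7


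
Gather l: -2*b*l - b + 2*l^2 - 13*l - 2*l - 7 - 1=-b + 2*l^2 + l*(-2*b - 15) - 8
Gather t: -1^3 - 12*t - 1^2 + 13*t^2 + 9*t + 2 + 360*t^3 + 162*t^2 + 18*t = 360*t^3 + 175*t^2 + 15*t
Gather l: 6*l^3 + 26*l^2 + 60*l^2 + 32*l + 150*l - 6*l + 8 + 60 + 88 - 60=6*l^3 + 86*l^2 + 176*l + 96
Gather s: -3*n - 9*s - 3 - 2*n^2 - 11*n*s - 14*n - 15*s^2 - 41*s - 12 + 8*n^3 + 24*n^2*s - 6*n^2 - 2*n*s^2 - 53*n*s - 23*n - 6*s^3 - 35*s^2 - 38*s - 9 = 8*n^3 - 8*n^2 - 40*n - 6*s^3 + s^2*(-2*n - 50) + s*(24*n^2 - 64*n - 88) - 24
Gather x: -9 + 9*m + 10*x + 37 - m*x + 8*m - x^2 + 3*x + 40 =17*m - x^2 + x*(13 - m) + 68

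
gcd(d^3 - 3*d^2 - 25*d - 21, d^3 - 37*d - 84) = d^2 - 4*d - 21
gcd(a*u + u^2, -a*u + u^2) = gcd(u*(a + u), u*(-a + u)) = u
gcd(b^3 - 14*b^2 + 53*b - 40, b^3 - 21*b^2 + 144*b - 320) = b^2 - 13*b + 40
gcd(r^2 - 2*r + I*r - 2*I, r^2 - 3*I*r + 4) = r + I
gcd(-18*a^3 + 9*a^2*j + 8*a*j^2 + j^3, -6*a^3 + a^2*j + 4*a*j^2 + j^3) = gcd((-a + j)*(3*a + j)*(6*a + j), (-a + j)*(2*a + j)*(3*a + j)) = 3*a^2 - 2*a*j - j^2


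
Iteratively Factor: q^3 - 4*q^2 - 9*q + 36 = (q + 3)*(q^2 - 7*q + 12) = (q - 3)*(q + 3)*(q - 4)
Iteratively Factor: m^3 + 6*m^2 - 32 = (m + 4)*(m^2 + 2*m - 8) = (m - 2)*(m + 4)*(m + 4)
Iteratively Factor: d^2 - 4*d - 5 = (d - 5)*(d + 1)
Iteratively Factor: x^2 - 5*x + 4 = (x - 4)*(x - 1)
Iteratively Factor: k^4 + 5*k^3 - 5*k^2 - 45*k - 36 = (k + 3)*(k^3 + 2*k^2 - 11*k - 12) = (k + 3)*(k + 4)*(k^2 - 2*k - 3) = (k + 1)*(k + 3)*(k + 4)*(k - 3)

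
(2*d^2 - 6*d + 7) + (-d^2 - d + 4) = d^2 - 7*d + 11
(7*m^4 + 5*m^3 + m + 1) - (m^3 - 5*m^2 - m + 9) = 7*m^4 + 4*m^3 + 5*m^2 + 2*m - 8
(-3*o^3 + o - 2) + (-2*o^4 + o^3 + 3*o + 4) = -2*o^4 - 2*o^3 + 4*o + 2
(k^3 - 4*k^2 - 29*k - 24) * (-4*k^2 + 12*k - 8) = -4*k^5 + 28*k^4 + 60*k^3 - 220*k^2 - 56*k + 192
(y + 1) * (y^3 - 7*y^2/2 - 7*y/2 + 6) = y^4 - 5*y^3/2 - 7*y^2 + 5*y/2 + 6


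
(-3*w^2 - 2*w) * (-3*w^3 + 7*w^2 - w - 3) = 9*w^5 - 15*w^4 - 11*w^3 + 11*w^2 + 6*w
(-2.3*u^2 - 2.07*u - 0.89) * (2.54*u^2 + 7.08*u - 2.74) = -5.842*u^4 - 21.5418*u^3 - 10.6142*u^2 - 0.6294*u + 2.4386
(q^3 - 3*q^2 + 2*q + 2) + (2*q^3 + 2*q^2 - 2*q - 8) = 3*q^3 - q^2 - 6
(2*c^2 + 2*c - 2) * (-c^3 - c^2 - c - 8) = -2*c^5 - 4*c^4 - 2*c^3 - 16*c^2 - 14*c + 16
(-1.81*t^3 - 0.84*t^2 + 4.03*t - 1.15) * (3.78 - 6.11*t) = 11.0591*t^4 - 1.7094*t^3 - 27.7985*t^2 + 22.2599*t - 4.347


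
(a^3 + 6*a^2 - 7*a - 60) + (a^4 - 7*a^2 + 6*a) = a^4 + a^3 - a^2 - a - 60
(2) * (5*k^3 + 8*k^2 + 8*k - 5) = 10*k^3 + 16*k^2 + 16*k - 10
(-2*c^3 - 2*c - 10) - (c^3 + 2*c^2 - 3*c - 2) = -3*c^3 - 2*c^2 + c - 8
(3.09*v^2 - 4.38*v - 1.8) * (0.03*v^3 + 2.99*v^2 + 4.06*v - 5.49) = 0.0927*v^5 + 9.1077*v^4 - 0.604800000000003*v^3 - 40.1289*v^2 + 16.7382*v + 9.882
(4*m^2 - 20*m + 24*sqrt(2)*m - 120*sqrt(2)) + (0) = 4*m^2 - 20*m + 24*sqrt(2)*m - 120*sqrt(2)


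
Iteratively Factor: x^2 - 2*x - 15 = (x - 5)*(x + 3)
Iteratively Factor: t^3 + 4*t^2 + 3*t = (t + 1)*(t^2 + 3*t) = (t + 1)*(t + 3)*(t)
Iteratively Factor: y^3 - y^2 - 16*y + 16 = (y + 4)*(y^2 - 5*y + 4) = (y - 4)*(y + 4)*(y - 1)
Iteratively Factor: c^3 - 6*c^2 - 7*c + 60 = (c + 3)*(c^2 - 9*c + 20) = (c - 5)*(c + 3)*(c - 4)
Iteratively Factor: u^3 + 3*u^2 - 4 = (u - 1)*(u^2 + 4*u + 4) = (u - 1)*(u + 2)*(u + 2)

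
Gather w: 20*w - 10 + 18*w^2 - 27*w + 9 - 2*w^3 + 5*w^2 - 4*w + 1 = -2*w^3 + 23*w^2 - 11*w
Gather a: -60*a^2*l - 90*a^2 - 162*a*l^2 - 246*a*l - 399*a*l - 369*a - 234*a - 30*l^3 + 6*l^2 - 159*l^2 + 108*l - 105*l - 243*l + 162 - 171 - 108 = a^2*(-60*l - 90) + a*(-162*l^2 - 645*l - 603) - 30*l^3 - 153*l^2 - 240*l - 117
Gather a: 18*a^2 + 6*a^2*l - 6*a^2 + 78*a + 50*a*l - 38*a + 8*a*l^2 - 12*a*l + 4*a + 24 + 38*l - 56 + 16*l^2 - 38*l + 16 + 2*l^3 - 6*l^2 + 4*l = a^2*(6*l + 12) + a*(8*l^2 + 38*l + 44) + 2*l^3 + 10*l^2 + 4*l - 16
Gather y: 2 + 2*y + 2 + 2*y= 4*y + 4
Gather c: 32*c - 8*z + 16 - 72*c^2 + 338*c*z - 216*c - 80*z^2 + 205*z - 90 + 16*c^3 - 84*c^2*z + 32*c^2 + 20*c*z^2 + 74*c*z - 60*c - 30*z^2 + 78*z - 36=16*c^3 + c^2*(-84*z - 40) + c*(20*z^2 + 412*z - 244) - 110*z^2 + 275*z - 110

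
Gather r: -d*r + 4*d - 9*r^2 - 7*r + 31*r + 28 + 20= 4*d - 9*r^2 + r*(24 - d) + 48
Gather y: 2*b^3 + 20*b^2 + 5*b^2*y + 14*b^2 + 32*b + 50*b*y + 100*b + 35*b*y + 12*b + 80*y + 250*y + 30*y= 2*b^3 + 34*b^2 + 144*b + y*(5*b^2 + 85*b + 360)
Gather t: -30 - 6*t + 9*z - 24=-6*t + 9*z - 54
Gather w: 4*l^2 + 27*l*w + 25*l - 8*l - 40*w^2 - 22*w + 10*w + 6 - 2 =4*l^2 + 17*l - 40*w^2 + w*(27*l - 12) + 4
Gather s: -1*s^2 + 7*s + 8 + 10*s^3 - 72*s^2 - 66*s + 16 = 10*s^3 - 73*s^2 - 59*s + 24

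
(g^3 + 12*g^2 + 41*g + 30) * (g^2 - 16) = g^5 + 12*g^4 + 25*g^3 - 162*g^2 - 656*g - 480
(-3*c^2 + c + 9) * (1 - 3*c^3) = 9*c^5 - 3*c^4 - 27*c^3 - 3*c^2 + c + 9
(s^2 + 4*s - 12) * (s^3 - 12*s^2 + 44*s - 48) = s^5 - 8*s^4 - 16*s^3 + 272*s^2 - 720*s + 576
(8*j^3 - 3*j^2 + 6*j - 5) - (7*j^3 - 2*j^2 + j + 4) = j^3 - j^2 + 5*j - 9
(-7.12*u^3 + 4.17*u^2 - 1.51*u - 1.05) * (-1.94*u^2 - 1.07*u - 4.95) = 13.8128*u^5 - 0.4714*u^4 + 33.7115*u^3 - 16.9888*u^2 + 8.598*u + 5.1975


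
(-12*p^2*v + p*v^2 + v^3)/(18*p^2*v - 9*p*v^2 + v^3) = (-4*p - v)/(6*p - v)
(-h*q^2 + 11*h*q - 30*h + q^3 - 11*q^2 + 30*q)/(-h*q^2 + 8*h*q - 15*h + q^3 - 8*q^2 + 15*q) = (q - 6)/(q - 3)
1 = 1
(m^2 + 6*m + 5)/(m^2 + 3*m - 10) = (m + 1)/(m - 2)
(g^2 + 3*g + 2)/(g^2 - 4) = (g + 1)/(g - 2)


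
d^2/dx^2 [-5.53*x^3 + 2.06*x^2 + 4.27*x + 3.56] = 4.12 - 33.18*x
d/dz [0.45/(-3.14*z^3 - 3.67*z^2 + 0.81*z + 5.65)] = (4.239*z^2 + 3.303*z - 0.3645)/(3.14*z^3 + 3.67*z^2 - 0.81*z - 5.65)^2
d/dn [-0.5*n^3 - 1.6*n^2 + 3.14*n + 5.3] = -1.5*n^2 - 3.2*n + 3.14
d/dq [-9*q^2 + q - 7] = 1 - 18*q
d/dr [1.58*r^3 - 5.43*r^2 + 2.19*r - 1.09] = 4.74*r^2 - 10.86*r + 2.19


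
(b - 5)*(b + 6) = b^2 + b - 30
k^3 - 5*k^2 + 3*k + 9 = (k - 3)^2*(k + 1)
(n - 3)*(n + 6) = n^2 + 3*n - 18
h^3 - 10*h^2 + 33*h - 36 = (h - 4)*(h - 3)^2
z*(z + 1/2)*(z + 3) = z^3 + 7*z^2/2 + 3*z/2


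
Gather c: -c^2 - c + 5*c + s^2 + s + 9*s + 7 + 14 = -c^2 + 4*c + s^2 + 10*s + 21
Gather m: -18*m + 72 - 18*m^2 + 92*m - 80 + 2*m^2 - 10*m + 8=-16*m^2 + 64*m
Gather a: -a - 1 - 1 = -a - 2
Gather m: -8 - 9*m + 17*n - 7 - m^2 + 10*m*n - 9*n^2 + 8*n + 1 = -m^2 + m*(10*n - 9) - 9*n^2 + 25*n - 14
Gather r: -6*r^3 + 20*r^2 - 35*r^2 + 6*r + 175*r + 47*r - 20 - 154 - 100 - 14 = -6*r^3 - 15*r^2 + 228*r - 288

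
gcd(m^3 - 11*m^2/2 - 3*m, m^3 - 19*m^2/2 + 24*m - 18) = m - 6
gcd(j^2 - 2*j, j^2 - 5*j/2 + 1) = j - 2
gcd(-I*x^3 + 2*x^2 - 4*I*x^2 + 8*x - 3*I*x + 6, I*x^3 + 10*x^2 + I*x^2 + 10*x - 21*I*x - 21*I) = x + 1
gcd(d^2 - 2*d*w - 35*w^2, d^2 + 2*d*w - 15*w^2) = d + 5*w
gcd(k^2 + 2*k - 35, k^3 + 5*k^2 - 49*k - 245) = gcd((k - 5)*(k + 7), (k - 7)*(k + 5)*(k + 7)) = k + 7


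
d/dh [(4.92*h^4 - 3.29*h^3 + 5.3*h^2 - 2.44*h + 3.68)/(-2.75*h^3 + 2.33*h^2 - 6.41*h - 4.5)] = (-13.53*h^6 + 22.9272*h^5 - 87.7023*h^4 - 59.8022*h^3 + 46.4872*h^2 - 64.8488*h + 34.5688)/(7.5625*h^6 - 12.815*h^5 + 40.6839*h^4 - 5.1206*h^3 + 20.1181*h^2 + 57.69*h + 20.25)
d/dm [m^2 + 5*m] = 2*m + 5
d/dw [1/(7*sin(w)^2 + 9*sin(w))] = -(14*sin(w) + 9)*cos(w)/((7*sin(w) + 9)^2*sin(w)^2)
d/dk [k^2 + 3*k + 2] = 2*k + 3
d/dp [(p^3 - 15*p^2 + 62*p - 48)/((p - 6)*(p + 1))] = (p^2 + 2*p - 17)/(p^2 + 2*p + 1)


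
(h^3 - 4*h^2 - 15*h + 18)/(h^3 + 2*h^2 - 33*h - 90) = (h - 1)/(h + 5)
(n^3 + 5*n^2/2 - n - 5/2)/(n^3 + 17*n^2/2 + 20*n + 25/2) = (n - 1)/(n + 5)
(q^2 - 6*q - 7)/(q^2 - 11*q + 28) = (q + 1)/(q - 4)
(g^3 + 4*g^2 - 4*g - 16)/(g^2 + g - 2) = (g^2 + 2*g - 8)/(g - 1)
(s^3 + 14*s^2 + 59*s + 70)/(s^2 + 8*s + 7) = (s^2 + 7*s + 10)/(s + 1)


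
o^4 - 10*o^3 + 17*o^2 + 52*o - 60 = (o - 6)*(o - 5)*(o - 1)*(o + 2)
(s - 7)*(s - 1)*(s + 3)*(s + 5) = s^4 - 42*s^2 - 64*s + 105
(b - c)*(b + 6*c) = b^2 + 5*b*c - 6*c^2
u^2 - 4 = (u - 2)*(u + 2)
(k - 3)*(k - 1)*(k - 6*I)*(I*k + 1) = I*k^4 + 7*k^3 - 4*I*k^3 - 28*k^2 - 3*I*k^2 + 21*k + 24*I*k - 18*I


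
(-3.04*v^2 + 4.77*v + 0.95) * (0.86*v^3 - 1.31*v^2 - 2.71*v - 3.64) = -2.6144*v^5 + 8.0846*v^4 + 2.8067*v^3 - 3.1056*v^2 - 19.9373*v - 3.458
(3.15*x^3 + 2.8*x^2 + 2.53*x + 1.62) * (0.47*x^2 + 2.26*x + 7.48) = 1.4805*x^5 + 8.435*x^4 + 31.0791*x^3 + 27.4232*x^2 + 22.5856*x + 12.1176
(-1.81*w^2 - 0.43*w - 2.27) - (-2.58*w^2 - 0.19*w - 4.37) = 0.77*w^2 - 0.24*w + 2.1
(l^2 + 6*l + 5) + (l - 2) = l^2 + 7*l + 3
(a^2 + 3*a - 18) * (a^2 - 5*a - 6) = a^4 - 2*a^3 - 39*a^2 + 72*a + 108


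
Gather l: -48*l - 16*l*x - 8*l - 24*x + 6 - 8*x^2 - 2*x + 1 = l*(-16*x - 56) - 8*x^2 - 26*x + 7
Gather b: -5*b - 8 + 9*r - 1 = -5*b + 9*r - 9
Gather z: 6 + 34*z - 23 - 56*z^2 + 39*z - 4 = -56*z^2 + 73*z - 21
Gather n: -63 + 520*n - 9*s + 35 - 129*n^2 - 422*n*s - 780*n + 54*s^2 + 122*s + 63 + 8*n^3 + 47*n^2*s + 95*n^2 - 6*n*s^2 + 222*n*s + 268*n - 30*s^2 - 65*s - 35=8*n^3 + n^2*(47*s - 34) + n*(-6*s^2 - 200*s + 8) + 24*s^2 + 48*s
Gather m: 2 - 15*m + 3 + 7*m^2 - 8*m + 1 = 7*m^2 - 23*m + 6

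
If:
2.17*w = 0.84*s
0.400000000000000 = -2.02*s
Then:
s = -0.20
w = -0.08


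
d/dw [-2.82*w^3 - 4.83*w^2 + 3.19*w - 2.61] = -8.46*w^2 - 9.66*w + 3.19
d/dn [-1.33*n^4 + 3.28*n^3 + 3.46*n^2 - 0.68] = n*(-5.32*n^2 + 9.84*n + 6.92)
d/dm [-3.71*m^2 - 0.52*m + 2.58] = -7.42*m - 0.52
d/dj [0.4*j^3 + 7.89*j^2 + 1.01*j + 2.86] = 1.2*j^2 + 15.78*j + 1.01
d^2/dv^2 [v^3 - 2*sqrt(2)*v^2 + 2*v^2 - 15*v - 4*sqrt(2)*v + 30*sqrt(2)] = 6*v - 4*sqrt(2) + 4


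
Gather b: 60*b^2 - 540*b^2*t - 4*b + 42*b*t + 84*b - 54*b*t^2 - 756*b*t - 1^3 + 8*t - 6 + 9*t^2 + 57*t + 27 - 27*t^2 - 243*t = b^2*(60 - 540*t) + b*(-54*t^2 - 714*t + 80) - 18*t^2 - 178*t + 20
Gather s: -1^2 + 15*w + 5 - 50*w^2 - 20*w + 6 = -50*w^2 - 5*w + 10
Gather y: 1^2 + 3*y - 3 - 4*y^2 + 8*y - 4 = -4*y^2 + 11*y - 6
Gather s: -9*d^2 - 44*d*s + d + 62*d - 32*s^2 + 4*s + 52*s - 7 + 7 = -9*d^2 + 63*d - 32*s^2 + s*(56 - 44*d)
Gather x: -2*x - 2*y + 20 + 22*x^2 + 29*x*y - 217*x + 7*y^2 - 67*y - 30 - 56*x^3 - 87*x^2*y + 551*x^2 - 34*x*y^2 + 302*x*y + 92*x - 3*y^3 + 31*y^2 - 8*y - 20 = -56*x^3 + x^2*(573 - 87*y) + x*(-34*y^2 + 331*y - 127) - 3*y^3 + 38*y^2 - 77*y - 30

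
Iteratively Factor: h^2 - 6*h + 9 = (h - 3)*(h - 3)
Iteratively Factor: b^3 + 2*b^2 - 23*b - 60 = (b + 3)*(b^2 - b - 20) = (b + 3)*(b + 4)*(b - 5)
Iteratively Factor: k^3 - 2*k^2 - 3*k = (k + 1)*(k^2 - 3*k) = k*(k + 1)*(k - 3)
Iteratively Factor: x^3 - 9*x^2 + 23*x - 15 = (x - 1)*(x^2 - 8*x + 15) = (x - 5)*(x - 1)*(x - 3)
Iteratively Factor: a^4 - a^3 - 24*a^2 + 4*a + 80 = (a - 5)*(a^3 + 4*a^2 - 4*a - 16) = (a - 5)*(a - 2)*(a^2 + 6*a + 8) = (a - 5)*(a - 2)*(a + 4)*(a + 2)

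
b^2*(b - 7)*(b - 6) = b^4 - 13*b^3 + 42*b^2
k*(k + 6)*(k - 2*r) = k^3 - 2*k^2*r + 6*k^2 - 12*k*r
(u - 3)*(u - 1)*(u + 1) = u^3 - 3*u^2 - u + 3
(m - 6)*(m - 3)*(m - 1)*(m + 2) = m^4 - 8*m^3 + 7*m^2 + 36*m - 36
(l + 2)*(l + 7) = l^2 + 9*l + 14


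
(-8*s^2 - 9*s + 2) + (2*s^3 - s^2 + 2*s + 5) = 2*s^3 - 9*s^2 - 7*s + 7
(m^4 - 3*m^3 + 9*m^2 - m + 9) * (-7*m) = -7*m^5 + 21*m^4 - 63*m^3 + 7*m^2 - 63*m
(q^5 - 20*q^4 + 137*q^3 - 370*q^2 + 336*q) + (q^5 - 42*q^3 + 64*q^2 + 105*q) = 2*q^5 - 20*q^4 + 95*q^3 - 306*q^2 + 441*q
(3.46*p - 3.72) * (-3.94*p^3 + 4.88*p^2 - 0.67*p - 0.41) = -13.6324*p^4 + 31.5416*p^3 - 20.4718*p^2 + 1.0738*p + 1.5252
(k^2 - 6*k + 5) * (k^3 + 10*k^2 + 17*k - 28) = k^5 + 4*k^4 - 38*k^3 - 80*k^2 + 253*k - 140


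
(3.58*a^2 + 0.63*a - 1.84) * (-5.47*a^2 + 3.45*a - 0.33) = -19.5826*a^4 + 8.9049*a^3 + 11.0569*a^2 - 6.5559*a + 0.6072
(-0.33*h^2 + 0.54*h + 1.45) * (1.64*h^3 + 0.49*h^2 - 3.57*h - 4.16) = -0.5412*h^5 + 0.7239*h^4 + 3.8207*h^3 + 0.1555*h^2 - 7.4229*h - 6.032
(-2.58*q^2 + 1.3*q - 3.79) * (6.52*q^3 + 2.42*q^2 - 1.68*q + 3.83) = -16.8216*q^5 + 2.2324*q^4 - 17.2304*q^3 - 21.2372*q^2 + 11.3462*q - 14.5157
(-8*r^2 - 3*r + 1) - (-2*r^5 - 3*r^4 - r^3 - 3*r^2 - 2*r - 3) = 2*r^5 + 3*r^4 + r^3 - 5*r^2 - r + 4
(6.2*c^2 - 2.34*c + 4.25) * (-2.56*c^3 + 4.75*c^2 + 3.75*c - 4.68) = -15.872*c^5 + 35.4404*c^4 + 1.255*c^3 - 17.6035*c^2 + 26.8887*c - 19.89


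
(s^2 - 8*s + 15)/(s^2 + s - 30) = (s - 3)/(s + 6)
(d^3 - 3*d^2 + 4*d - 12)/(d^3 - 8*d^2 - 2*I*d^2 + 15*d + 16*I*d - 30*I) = (d + 2*I)/(d - 5)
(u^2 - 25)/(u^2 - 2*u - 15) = (u + 5)/(u + 3)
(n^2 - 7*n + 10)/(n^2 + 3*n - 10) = (n - 5)/(n + 5)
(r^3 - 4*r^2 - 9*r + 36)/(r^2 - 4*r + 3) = (r^2 - r - 12)/(r - 1)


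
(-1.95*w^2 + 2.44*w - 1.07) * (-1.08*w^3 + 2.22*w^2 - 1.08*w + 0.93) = 2.106*w^5 - 6.9642*w^4 + 8.6784*w^3 - 6.8241*w^2 + 3.4248*w - 0.9951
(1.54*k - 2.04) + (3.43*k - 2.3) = 4.97*k - 4.34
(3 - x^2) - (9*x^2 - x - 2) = -10*x^2 + x + 5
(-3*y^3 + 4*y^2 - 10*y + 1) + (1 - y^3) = -4*y^3 + 4*y^2 - 10*y + 2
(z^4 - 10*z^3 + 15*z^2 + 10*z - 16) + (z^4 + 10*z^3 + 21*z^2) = 2*z^4 + 36*z^2 + 10*z - 16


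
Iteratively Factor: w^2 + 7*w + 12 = (w + 3)*(w + 4)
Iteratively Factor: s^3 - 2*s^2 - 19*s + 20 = (s + 4)*(s^2 - 6*s + 5) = (s - 1)*(s + 4)*(s - 5)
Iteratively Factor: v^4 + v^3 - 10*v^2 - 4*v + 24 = (v + 3)*(v^3 - 2*v^2 - 4*v + 8) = (v - 2)*(v + 3)*(v^2 - 4) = (v - 2)^2*(v + 3)*(v + 2)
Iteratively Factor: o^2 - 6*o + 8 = (o - 4)*(o - 2)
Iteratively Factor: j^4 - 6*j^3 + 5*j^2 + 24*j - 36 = (j - 3)*(j^3 - 3*j^2 - 4*j + 12) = (j - 3)^2*(j^2 - 4) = (j - 3)^2*(j - 2)*(j + 2)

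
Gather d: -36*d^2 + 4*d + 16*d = -36*d^2 + 20*d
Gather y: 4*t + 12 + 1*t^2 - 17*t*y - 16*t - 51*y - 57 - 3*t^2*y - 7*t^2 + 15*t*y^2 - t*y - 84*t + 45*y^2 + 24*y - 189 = -6*t^2 - 96*t + y^2*(15*t + 45) + y*(-3*t^2 - 18*t - 27) - 234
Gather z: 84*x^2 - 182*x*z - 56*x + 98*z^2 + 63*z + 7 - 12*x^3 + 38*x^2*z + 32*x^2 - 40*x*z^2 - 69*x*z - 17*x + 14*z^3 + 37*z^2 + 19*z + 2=-12*x^3 + 116*x^2 - 73*x + 14*z^3 + z^2*(135 - 40*x) + z*(38*x^2 - 251*x + 82) + 9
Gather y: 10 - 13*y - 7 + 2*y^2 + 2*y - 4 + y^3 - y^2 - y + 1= y^3 + y^2 - 12*y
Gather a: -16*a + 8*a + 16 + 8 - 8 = 16 - 8*a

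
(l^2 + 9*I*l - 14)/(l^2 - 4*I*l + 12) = (l + 7*I)/(l - 6*I)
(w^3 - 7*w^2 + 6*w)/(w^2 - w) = w - 6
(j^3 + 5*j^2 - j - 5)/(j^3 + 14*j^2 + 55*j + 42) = (j^2 + 4*j - 5)/(j^2 + 13*j + 42)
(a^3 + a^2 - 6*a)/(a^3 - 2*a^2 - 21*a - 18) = a*(a - 2)/(a^2 - 5*a - 6)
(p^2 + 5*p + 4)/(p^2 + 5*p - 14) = (p^2 + 5*p + 4)/(p^2 + 5*p - 14)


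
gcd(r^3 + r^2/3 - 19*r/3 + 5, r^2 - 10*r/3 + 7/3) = r - 1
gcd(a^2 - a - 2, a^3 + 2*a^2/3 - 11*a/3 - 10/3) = a^2 - a - 2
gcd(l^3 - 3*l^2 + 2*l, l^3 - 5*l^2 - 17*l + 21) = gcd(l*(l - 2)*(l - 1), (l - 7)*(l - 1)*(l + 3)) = l - 1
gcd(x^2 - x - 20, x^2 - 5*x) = x - 5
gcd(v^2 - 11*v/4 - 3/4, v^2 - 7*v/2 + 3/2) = v - 3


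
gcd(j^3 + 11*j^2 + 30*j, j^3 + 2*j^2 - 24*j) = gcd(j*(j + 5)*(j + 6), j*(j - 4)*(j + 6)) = j^2 + 6*j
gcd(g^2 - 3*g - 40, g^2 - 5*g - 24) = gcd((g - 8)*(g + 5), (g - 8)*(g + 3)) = g - 8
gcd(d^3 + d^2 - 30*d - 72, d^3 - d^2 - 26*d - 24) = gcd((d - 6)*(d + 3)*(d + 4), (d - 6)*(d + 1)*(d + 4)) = d^2 - 2*d - 24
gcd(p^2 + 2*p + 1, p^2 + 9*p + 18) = 1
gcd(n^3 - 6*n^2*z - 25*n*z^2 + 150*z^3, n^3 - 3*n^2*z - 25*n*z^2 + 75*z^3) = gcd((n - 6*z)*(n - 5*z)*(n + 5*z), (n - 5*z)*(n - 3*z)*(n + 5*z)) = -n^2 + 25*z^2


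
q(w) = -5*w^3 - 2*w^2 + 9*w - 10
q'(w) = -15*w^2 - 4*w + 9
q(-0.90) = -16.08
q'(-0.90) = 0.45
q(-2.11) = 9.08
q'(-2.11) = -49.34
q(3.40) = -199.04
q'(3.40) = -178.00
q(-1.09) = -15.71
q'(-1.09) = -4.46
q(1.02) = -8.21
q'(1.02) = -10.69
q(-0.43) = -13.84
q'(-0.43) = 7.95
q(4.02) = -330.96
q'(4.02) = -249.49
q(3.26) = -175.15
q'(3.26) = -163.45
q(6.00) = -1108.00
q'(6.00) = -555.00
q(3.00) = -136.00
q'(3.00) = -138.00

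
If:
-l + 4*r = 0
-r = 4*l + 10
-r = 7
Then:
No Solution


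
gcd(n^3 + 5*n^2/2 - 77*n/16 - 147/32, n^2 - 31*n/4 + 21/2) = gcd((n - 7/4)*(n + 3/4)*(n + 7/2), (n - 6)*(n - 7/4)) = n - 7/4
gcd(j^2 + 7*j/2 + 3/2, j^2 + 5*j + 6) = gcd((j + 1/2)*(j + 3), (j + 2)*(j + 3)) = j + 3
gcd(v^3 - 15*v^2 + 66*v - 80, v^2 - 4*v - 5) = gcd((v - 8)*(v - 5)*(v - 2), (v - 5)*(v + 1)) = v - 5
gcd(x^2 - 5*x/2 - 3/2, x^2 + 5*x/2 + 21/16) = 1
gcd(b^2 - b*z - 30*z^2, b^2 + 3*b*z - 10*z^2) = b + 5*z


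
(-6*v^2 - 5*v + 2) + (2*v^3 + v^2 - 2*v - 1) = 2*v^3 - 5*v^2 - 7*v + 1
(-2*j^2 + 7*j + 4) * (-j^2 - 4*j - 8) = 2*j^4 + j^3 - 16*j^2 - 72*j - 32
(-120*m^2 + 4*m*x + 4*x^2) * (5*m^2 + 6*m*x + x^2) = -600*m^4 - 700*m^3*x - 76*m^2*x^2 + 28*m*x^3 + 4*x^4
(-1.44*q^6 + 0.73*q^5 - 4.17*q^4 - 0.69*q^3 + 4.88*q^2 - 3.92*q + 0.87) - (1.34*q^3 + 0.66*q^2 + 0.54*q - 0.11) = -1.44*q^6 + 0.73*q^5 - 4.17*q^4 - 2.03*q^3 + 4.22*q^2 - 4.46*q + 0.98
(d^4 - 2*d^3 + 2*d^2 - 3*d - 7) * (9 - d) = -d^5 + 11*d^4 - 20*d^3 + 21*d^2 - 20*d - 63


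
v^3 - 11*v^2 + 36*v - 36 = (v - 6)*(v - 3)*(v - 2)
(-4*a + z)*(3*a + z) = -12*a^2 - a*z + z^2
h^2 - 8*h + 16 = (h - 4)^2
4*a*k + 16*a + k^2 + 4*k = (4*a + k)*(k + 4)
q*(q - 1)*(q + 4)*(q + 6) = q^4 + 9*q^3 + 14*q^2 - 24*q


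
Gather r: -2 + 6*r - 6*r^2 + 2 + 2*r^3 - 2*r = 2*r^3 - 6*r^2 + 4*r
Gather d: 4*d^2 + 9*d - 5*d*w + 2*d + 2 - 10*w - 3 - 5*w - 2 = 4*d^2 + d*(11 - 5*w) - 15*w - 3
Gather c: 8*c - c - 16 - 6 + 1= 7*c - 21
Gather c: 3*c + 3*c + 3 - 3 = 6*c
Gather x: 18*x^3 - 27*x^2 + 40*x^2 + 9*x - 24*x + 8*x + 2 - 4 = 18*x^3 + 13*x^2 - 7*x - 2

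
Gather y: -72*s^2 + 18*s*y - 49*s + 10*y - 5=-72*s^2 - 49*s + y*(18*s + 10) - 5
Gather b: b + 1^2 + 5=b + 6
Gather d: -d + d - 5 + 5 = 0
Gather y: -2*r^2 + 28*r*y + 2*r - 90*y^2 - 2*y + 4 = -2*r^2 + 2*r - 90*y^2 + y*(28*r - 2) + 4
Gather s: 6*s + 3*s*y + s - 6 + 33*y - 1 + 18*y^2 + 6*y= s*(3*y + 7) + 18*y^2 + 39*y - 7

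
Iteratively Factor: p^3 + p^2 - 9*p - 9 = (p - 3)*(p^2 + 4*p + 3) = (p - 3)*(p + 3)*(p + 1)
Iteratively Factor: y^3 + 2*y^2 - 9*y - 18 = (y - 3)*(y^2 + 5*y + 6) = (y - 3)*(y + 2)*(y + 3)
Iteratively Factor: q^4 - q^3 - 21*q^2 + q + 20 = (q + 4)*(q^3 - 5*q^2 - q + 5) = (q - 1)*(q + 4)*(q^2 - 4*q - 5) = (q - 1)*(q + 1)*(q + 4)*(q - 5)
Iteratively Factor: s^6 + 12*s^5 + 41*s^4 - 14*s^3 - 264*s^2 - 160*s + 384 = (s + 4)*(s^5 + 8*s^4 + 9*s^3 - 50*s^2 - 64*s + 96) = (s + 4)^2*(s^4 + 4*s^3 - 7*s^2 - 22*s + 24) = (s + 4)^3*(s^3 - 7*s + 6) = (s - 2)*(s + 4)^3*(s^2 + 2*s - 3) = (s - 2)*(s + 3)*(s + 4)^3*(s - 1)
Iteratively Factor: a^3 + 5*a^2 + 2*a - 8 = (a - 1)*(a^2 + 6*a + 8) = (a - 1)*(a + 4)*(a + 2)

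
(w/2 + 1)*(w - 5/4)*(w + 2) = w^3/2 + 11*w^2/8 - w/2 - 5/2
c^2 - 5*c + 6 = (c - 3)*(c - 2)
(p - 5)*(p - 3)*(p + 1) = p^3 - 7*p^2 + 7*p + 15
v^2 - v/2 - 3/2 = (v - 3/2)*(v + 1)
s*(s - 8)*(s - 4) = s^3 - 12*s^2 + 32*s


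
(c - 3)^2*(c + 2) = c^3 - 4*c^2 - 3*c + 18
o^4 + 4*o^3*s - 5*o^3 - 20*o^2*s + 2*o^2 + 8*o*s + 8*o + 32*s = (o - 4)*(o - 2)*(o + 1)*(o + 4*s)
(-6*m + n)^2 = 36*m^2 - 12*m*n + n^2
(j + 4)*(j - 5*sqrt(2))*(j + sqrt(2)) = j^3 - 4*sqrt(2)*j^2 + 4*j^2 - 16*sqrt(2)*j - 10*j - 40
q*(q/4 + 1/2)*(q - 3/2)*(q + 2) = q^4/4 + 5*q^3/8 - q^2/2 - 3*q/2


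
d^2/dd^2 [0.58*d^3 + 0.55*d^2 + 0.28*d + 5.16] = 3.48*d + 1.1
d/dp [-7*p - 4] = -7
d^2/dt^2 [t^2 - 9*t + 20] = 2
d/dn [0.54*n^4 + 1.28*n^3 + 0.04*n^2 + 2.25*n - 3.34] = 2.16*n^3 + 3.84*n^2 + 0.08*n + 2.25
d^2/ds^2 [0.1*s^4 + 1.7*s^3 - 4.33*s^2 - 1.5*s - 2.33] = 1.2*s^2 + 10.2*s - 8.66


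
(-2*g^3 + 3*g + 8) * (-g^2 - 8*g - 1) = 2*g^5 + 16*g^4 - g^3 - 32*g^2 - 67*g - 8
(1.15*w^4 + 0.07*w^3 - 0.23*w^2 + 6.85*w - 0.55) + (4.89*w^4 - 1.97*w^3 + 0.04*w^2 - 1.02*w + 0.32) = 6.04*w^4 - 1.9*w^3 - 0.19*w^2 + 5.83*w - 0.23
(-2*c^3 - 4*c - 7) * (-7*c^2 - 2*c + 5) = 14*c^5 + 4*c^4 + 18*c^3 + 57*c^2 - 6*c - 35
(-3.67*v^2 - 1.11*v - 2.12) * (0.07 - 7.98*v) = 29.2866*v^3 + 8.6009*v^2 + 16.8399*v - 0.1484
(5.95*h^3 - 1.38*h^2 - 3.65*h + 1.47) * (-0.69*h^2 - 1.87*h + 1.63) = -4.1055*h^5 - 10.1743*h^4 + 14.7976*h^3 + 3.5618*h^2 - 8.6984*h + 2.3961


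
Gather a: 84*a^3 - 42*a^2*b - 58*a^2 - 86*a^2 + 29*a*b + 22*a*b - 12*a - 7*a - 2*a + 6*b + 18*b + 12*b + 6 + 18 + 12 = 84*a^3 + a^2*(-42*b - 144) + a*(51*b - 21) + 36*b + 36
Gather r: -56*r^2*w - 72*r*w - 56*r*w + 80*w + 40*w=-56*r^2*w - 128*r*w + 120*w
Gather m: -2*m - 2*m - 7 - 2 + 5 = -4*m - 4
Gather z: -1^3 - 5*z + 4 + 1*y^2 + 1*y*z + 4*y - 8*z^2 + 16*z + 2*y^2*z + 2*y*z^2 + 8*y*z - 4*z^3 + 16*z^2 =y^2 + 4*y - 4*z^3 + z^2*(2*y + 8) + z*(2*y^2 + 9*y + 11) + 3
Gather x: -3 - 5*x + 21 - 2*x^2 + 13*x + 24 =-2*x^2 + 8*x + 42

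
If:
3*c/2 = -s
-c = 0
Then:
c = 0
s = 0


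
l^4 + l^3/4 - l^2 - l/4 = l*(l - 1)*(l + 1/4)*(l + 1)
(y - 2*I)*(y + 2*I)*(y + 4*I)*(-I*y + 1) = -I*y^4 + 5*y^3 + 20*y + 16*I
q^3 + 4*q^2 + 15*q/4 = q*(q + 3/2)*(q + 5/2)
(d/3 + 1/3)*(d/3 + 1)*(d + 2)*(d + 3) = d^4/9 + d^3 + 29*d^2/9 + 13*d/3 + 2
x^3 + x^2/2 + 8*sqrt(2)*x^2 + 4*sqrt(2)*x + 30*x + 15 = (x + 1/2)*(x + 3*sqrt(2))*(x + 5*sqrt(2))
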